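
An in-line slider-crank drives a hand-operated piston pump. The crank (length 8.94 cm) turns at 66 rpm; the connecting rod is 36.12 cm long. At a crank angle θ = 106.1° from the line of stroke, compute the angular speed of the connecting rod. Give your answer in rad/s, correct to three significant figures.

ω = 6.912 rad/s (converted from 66 rpm).
The rod makes angle φ with the slider axis where L sinφ = r sinθ; differentiating, L cosφ·φ̇ = r ω cosθ.
L cosφ = √(L² − r² sin²θ) = 0.35084 m.
|ω_rod| = r ω |cosθ| / √(L² − r² sin²θ) = 0.0894·6.912·0.27731/0.35084 = 0.4884 rad/s.

0.488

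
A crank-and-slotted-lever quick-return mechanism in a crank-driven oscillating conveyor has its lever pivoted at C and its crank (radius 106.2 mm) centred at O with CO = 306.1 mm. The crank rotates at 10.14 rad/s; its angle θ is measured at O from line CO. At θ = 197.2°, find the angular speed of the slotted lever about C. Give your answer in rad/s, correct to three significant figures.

4.68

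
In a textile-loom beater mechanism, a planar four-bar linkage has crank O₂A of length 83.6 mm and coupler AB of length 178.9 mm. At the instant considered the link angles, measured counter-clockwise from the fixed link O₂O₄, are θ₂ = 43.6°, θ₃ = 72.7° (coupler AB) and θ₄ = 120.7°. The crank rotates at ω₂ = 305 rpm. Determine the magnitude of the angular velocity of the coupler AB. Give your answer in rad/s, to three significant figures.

ω₂ = 31.94 rad/s (from 305 rpm).
Differentiating the loop-closure r₂e^{iθ₂}+r₃e^{iθ₃}=r₁+r₄e^{iθ₄} gives r₂ω₂e^{iθ₂}+r₃ω₃e^{iθ₃}=r₄ω₄e^{iθ₄}.
Eliminating the other unknown: ω₃ = r₂ω₂ sin(θ₄−θ₂) / [r₃ sin(θ₃−θ₄)].
Numerator sine = +0.97476; denominator sine = -0.74314.
Result = 0.0836·31.94·(+0.97476) / (0.1789·(-0.74314)) = -19.577 rad/s; magnitude 19.577 rad/s.

19.6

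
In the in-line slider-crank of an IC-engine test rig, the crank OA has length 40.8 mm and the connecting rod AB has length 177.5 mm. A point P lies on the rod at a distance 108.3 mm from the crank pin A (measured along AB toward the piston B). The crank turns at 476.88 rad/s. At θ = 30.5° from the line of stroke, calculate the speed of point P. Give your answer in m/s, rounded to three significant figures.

12.9

ω = 476.9 rad/s.  Crank-pin speed |V_A| = rω = 19.457 m/s, perpendicular to OA.
Rod angle: sinφ = −(r/L) sinθ ⇒ φ = -6.700°; ω_rod = −rω cosθ/√(L²−r²sin²θ) = -95.097 rad/s.
V_P = V_A + ω_rod × AP, with AP = 0.1083 m along the rod.
Components: V_Px = −rω sinθ − a·ω_rod·sinφ = -11.077 m/s;  V_Py = rω cosθ + a·ω_rod·cosφ = +6.5358 m/s.
|V_P| = √(V_Px² + V_Py²) = 12.861 m/s.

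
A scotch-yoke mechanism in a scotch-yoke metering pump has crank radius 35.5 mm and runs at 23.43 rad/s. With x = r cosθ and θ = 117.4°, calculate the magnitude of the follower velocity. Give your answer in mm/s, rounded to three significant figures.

ω = 23.43 rad/s
x = r cosθ ⇒ ẋ = −rω sinθ.
|v| = rω|sinθ| = 0.0355·23.43·|sin 117.4°| = 0.73845 m/s = 738.45 mm/s.

738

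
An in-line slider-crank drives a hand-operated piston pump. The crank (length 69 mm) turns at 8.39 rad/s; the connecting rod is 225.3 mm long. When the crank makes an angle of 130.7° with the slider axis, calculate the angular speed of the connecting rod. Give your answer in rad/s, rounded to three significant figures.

ω = 8.39 rad/s
The rod makes angle φ with the slider axis where L sinφ = r sinθ; differentiating, L cosφ·φ̇ = r ω cosθ.
L cosφ = √(L² − r² sin²θ) = 0.21914 m.
|ω_rod| = r ω |cosθ| / √(L² − r² sin²θ) = 0.069·8.39·0.65210/0.21914 = 1.7226 rad/s.

1.72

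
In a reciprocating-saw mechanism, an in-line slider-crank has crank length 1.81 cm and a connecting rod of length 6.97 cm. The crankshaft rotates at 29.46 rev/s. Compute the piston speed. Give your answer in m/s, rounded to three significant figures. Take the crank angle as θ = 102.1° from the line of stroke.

3.09

ω = 2π·29.5 = 185.1 rad/s
For an in-line slider-crank, x = r cosθ + √(L² − r² sin²θ), so v = −rω sinθ·[1 + r cosθ/√(L² − r² sin²θ)].
With r = 0.0181 m, L = 0.0697 m, θ = 102.1°: √(L² − r² sin²θ) = 0.067416 m.
v = −0.0181·185.1·0.97778·[1 + 0.0181·-0.20962/0.067416] = -3.0916 m/s.
|v| = 3.0916 m/s.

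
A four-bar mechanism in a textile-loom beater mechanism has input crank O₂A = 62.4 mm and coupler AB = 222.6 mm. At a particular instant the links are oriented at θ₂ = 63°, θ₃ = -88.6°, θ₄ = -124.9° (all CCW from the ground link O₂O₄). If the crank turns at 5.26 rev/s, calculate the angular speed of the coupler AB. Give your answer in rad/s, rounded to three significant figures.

2.15

ω₂ = 33.05 rad/s (from 5.26 rev/s).
Differentiating the loop-closure r₂e^{iθ₂}+r₃e^{iθ₃}=r₁+r₄e^{iθ₄} gives r₂ω₂e^{iθ₂}+r₃ω₃e^{iθ₃}=r₄ω₄e^{iθ₄}.
Eliminating the other unknown: ω₃ = r₂ω₂ sin(θ₄−θ₂) / [r₃ sin(θ₃−θ₄)].
Numerator sine = +0.13744; denominator sine = +0.59201.
Result = 0.0624·33.05·(+0.13744) / (0.2226·(+0.59201)) = +2.1509 rad/s; magnitude 2.1509 rad/s.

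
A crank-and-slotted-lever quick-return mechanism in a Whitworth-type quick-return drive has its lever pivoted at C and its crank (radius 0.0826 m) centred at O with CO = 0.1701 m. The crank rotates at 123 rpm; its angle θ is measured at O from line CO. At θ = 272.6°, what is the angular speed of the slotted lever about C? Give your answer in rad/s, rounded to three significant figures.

2.59

ω = 12.88 rad/s (from 123 rpm).
Crank pin A relative to C: A = (d + r cosθ, r sinθ); lever angle φ = atan2(r sinθ, d + r cosθ).
Differentiating tanφ: φ̇ = rω(d cosθ + r)/(d² + r² + 2dr cosθ).
d² + r² + 2dr cosθ = |CA|² = 0.0370315 m²;  d cosθ + r = +0.090316 m.
|ω_lever| = |0.0826·12.88·+0.090316| / 0.0370315 = 2.5948 rad/s.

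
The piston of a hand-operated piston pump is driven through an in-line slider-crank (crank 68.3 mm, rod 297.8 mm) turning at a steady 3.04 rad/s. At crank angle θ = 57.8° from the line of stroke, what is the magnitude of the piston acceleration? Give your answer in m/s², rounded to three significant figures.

0.274

ω = 3.04 rad/s
x(θ) = r cosθ + √(L² − r² sin²θ); with ω constant, a = ω²·d²x/dθ².
d²x/dθ² = −r cosθ − r²(cos2θ)/√u − r⁴ sin²2θ/(4u^{3/2}),  u = L² − r² sin²θ = 0.0853446 m².
Substituting r = 0.0683 m, L = 0.2978 m, θ = 57.8°: d²x/dθ² = -0.029673 m.
a = ω²·d²x/dθ² = (3.04)²·(-0.029673) = -0.27423 m/s²;  |a| = 0.27423 m/s².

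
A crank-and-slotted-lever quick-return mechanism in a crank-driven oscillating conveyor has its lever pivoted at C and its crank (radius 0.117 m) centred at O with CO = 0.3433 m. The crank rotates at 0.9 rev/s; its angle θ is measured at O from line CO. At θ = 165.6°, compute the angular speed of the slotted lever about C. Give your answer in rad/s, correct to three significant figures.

ω = 5.655 rad/s (from 0.9 rev/s).
Crank pin A relative to C: A = (d + r cosθ, r sinθ); lever angle φ = atan2(r sinθ, d + r cosθ).
Differentiating tanφ: φ̇ = rω(d cosθ + r)/(d² + r² + 2dr cosθ).
d² + r² + 2dr cosθ = |CA|² = 0.0537355 m²;  d cosθ + r = -0.21551 m.
|ω_lever| = |0.117·5.655·-0.21551| / 0.0537355 = 2.6535 rad/s.

2.65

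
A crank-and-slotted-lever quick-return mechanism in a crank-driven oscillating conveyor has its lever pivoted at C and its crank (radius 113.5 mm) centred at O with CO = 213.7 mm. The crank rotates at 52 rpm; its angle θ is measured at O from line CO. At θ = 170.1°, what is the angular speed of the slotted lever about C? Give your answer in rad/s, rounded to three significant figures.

5.57

ω = 5.445 rad/s (from 52 rpm).
Crank pin A relative to C: A = (d + r cosθ, r sinθ); lever angle φ = atan2(r sinθ, d + r cosθ).
Differentiating tanφ: φ̇ = rω(d cosθ + r)/(d² + r² + 2dr cosθ).
d² + r² + 2dr cosθ = |CA|² = 0.0107624 m²;  d cosθ + r = -0.097018 m.
|ω_lever| = |0.1135·5.445·-0.097018| / 0.0107624 = 5.5715 rad/s.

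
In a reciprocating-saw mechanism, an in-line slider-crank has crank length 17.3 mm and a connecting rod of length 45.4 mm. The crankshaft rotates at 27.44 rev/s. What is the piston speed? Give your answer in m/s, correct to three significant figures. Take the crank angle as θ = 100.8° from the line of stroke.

2.70

ω = 2π·27.4 = 172.4 rad/s
For an in-line slider-crank, x = r cosθ + √(L² − r² sin²θ), so v = −rω sinθ·[1 + r cosθ/√(L² − r² sin²θ)].
With r = 0.0173 m, L = 0.0454 m, θ = 100.8°: √(L² − r² sin²θ) = 0.0421 m.
v = −0.0173·172.4·0.98229·[1 + 0.0173·-0.18738/0.0421] = -2.7043 m/s.
|v| = 2.7043 m/s.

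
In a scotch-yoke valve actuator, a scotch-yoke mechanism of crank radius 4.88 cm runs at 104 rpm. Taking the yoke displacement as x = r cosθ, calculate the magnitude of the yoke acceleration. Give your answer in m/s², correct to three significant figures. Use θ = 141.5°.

ω = 10.89 rad/s (from 104 rpm).
x = r cosθ ⇒ ẍ = −rω² cosθ (ω constant).
|a| = rω²|cosθ| = 0.0488·(10.89)²·|cos 141.5°| = 4.5299 m/s².

4.53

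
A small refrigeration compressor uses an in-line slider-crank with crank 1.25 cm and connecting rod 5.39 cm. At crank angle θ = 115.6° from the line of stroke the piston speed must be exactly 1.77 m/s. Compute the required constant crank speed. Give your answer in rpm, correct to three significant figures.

1670

For an in-line slider-crank, |v_piston| = rω|sinθ|·[1 + r cosθ/√(L² − r² sin²θ)].
With r = 0.0125 m, L = 0.0539 m, θ = 115.6°: the bracketed kinematic factor |dx/dθ| = 0.010118 m.
ω = v/|dx/dθ| = 1.77/0.010118 = 174.94 rad/s.
N = 60ω/(2π) = 1670.6 rpm.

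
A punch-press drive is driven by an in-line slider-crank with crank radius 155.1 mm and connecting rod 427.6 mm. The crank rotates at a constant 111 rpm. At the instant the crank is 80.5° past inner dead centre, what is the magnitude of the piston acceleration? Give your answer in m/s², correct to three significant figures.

4.21

ω = 2π·111/60 = 11.62 rad/s
x(θ) = r cosθ + √(L² − r² sin²θ); with ω constant, a = ω²·d²x/dθ².
d²x/dθ² = −r cosθ − r²(cos2θ)/√u − r⁴ sin²2θ/(4u^{3/2}),  u = L² − r² sin²θ = 0.159441 m².
Substituting r = 0.1551 m, L = 0.4276 m, θ = 80.5°: d²x/dθ² = +0.031123 m.
a = ω²·d²x/dθ² = (11.62)²·(+0.031123) = +4.2052 m/s²;  |a| = 4.2052 m/s².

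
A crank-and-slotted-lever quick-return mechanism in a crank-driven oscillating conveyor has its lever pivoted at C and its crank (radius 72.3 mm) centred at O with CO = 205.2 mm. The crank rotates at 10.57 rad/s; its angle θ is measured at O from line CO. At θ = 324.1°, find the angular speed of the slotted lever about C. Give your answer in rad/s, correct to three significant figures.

ω = 10.57 rad/s
Crank pin A relative to C: A = (d + r cosθ, r sinθ); lever angle φ = atan2(r sinθ, d + r cosθ).
Differentiating tanφ: φ̇ = rω(d cosθ + r)/(d² + r² + 2dr cosθ).
d² + r² + 2dr cosθ = |CA|² = 0.0713698 m²;  d cosθ + r = +0.23852 m.
|ω_lever| = |0.0723·10.57·+0.23852| / 0.0713698 = 2.554 rad/s.

2.55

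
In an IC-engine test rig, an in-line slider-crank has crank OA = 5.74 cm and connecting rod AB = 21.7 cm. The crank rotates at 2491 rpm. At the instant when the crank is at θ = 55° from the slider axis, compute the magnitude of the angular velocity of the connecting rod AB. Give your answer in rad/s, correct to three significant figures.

ω = 260.9 rad/s (converted from 2491 rpm).
The rod makes angle φ with the slider axis where L sinφ = r sinθ; differentiating, L cosφ·φ̇ = r ω cosθ.
L cosφ = √(L² − r² sin²θ) = 0.21184 m.
|ω_rod| = r ω |cosθ| / √(L² − r² sin²θ) = 0.0574·260.9·0.57358/0.21184 = 40.54 rad/s.

40.5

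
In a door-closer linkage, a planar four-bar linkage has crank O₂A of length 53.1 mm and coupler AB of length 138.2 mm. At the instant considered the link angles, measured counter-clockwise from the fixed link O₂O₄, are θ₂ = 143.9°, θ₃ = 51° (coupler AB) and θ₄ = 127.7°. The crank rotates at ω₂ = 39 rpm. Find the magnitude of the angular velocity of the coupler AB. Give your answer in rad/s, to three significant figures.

0.450

ω₂ = 4.084 rad/s (from 39 rpm).
Differentiating the loop-closure r₂e^{iθ₂}+r₃e^{iθ₃}=r₁+r₄e^{iθ₄} gives r₂ω₂e^{iθ₂}+r₃ω₃e^{iθ₃}=r₄ω₄e^{iθ₄}.
Eliminating the other unknown: ω₃ = r₂ω₂ sin(θ₄−θ₂) / [r₃ sin(θ₃−θ₄)].
Numerator sine = -0.27899; denominator sine = -0.97318.
Result = 0.0531·4.084·(-0.27899) / (0.1382·(-0.97318)) = +0.44986 rad/s; magnitude 0.44986 rad/s.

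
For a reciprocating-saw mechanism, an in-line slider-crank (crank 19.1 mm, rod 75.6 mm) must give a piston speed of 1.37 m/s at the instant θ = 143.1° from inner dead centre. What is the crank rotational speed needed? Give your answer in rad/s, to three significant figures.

150

For an in-line slider-crank, |v_piston| = rω|sinθ|·[1 + r cosθ/√(L² − r² sin²θ)].
With r = 0.0191 m, L = 0.0756 m, θ = 143.1°: the bracketed kinematic factor |dx/dθ| = 0.0091239 m.
ω = v/|dx/dθ| = 1.37/0.0091239 = 150.15 rad/s.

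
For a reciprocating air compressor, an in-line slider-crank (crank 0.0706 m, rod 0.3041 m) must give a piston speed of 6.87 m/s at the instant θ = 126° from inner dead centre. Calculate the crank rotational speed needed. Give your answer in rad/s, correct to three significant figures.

For an in-line slider-crank, |v_piston| = rω|sinθ|·[1 + r cosθ/√(L² − r² sin²θ)].
With r = 0.0706 m, L = 0.3041 m, θ = 126°: the bracketed kinematic factor |dx/dθ| = 0.049181 m.
ω = v/|dx/dθ| = 6.87/0.049181 = 139.69 rad/s.

140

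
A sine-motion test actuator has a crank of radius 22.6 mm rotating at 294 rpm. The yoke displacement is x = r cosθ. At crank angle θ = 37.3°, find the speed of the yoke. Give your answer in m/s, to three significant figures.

0.422

ω = 30.79 rad/s (from 294 rpm).
x = r cosθ ⇒ ẋ = −rω sinθ.
|v| = rω|sinθ| = 0.0226·30.79·|sin 37.3°| = 0.42165 m/s.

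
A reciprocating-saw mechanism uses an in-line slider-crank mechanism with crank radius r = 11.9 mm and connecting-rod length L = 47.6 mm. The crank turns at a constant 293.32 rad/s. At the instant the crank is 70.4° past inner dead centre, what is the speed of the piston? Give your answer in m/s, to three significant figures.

ω = 293.3 rad/s
For an in-line slider-crank, x = r cosθ + √(L² − r² sin²θ), so v = −rω sinθ·[1 + r cosθ/√(L² − r² sin²θ)].
With r = 0.0119 m, L = 0.0476 m, θ = 70.4°: √(L² − r² sin²θ) = 0.046261 m.
v = −0.0119·293.3·0.94206·[1 + 0.0119·0.33545/0.046261] = -3.572 m/s.
|v| = 3.572 m/s.

3.57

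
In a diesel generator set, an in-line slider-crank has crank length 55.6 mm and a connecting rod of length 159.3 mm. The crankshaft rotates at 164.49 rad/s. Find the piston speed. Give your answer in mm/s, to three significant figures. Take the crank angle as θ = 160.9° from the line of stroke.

2000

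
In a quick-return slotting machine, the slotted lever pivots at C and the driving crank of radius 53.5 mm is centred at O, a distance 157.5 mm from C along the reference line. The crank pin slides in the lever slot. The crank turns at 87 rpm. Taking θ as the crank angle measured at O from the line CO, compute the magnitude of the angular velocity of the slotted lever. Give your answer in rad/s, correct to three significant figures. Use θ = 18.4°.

ω = 9.111 rad/s (from 87 rpm).
Crank pin A relative to C: A = (d + r cosθ, r sinθ); lever angle φ = atan2(r sinθ, d + r cosθ).
Differentiating tanφ: φ̇ = rω(d cosθ + r)/(d² + r² + 2dr cosθ).
d² + r² + 2dr cosθ = |CA|² = 0.0436594 m²;  d cosθ + r = +0.20295 m.
|ω_lever| = |0.0535·9.111·+0.20295| / 0.0436594 = 2.2657 rad/s.

2.27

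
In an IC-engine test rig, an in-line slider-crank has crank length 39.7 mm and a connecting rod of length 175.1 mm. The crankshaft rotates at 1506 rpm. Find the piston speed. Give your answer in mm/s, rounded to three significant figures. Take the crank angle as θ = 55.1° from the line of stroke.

5810

ω = 2π·1506/60 = 157.7 rad/s
For an in-line slider-crank, x = r cosθ + √(L² − r² sin²θ), so v = −rω sinθ·[1 + r cosθ/√(L² − r² sin²θ)].
With r = 0.0397 m, L = 0.1751 m, θ = 55.1°: √(L² − r² sin²θ) = 0.17205 m.
v = −0.0397·157.7·0.82015·[1 + 0.0397·0.57215/0.17205] = -5.8129 m/s.
|v| = 5.8129 m/s = 5812.9 mm/s.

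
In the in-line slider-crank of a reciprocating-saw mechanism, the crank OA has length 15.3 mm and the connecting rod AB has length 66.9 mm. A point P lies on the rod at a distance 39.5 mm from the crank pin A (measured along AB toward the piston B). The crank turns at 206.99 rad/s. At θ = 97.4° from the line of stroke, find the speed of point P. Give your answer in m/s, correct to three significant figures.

3.09

ω = 207 rad/s.  Crank-pin speed |V_A| = rω = 3.1669 m/s, perpendicular to OA.
Rod angle: sinφ = −(r/L) sinθ ⇒ φ = -13.108°; ω_rod = −rω cosθ/√(L²−r²sin²θ) = +6.2601 rad/s.
V_P = V_A + ω_rod × AP, with AP = 0.0395 m along the rod.
Components: V_Px = −rω sinθ − a·ω_rod·sinφ = -3.0845 m/s;  V_Py = rω cosθ + a·ω_rod·cosφ = -0.16706 m/s.
|V_P| = √(V_Px² + V_Py²) = 3.089 m/s.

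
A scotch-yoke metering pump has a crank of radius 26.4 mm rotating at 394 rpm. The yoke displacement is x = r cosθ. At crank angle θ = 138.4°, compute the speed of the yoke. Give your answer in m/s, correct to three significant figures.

ω = 41.26 rad/s (from 394 rpm).
x = r cosθ ⇒ ẋ = −rω sinθ.
|v| = rω|sinθ| = 0.0264·41.26·|sin 138.4°| = 0.72318 m/s.

0.723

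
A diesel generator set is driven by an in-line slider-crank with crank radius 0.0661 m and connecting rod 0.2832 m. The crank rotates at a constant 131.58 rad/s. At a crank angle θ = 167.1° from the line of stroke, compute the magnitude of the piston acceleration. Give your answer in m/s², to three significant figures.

874

ω = 131.6 rad/s
x(θ) = r cosθ + √(L² − r² sin²θ); with ω constant, a = ω²·d²x/dθ².
d²x/dθ² = −r cosθ − r²(cos2θ)/√u − r⁴ sin²2θ/(4u^{3/2}),  u = L² − r² sin²θ = 0.0799845 m².
Substituting r = 0.0661 m, L = 0.2832 m, θ = 167.1°: d²x/dθ² = +0.050483 m.
a = ω²·d²x/dθ² = (131.6)²·(+0.050483) = +874.02 m/s²;  |a| = 874.02 m/s².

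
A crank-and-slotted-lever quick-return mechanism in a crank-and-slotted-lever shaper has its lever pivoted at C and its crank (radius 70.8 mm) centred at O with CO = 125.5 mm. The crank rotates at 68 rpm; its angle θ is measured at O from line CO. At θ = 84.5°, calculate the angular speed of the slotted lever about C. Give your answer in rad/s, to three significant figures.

ω = 7.121 rad/s (from 68 rpm).
Crank pin A relative to C: A = (d + r cosθ, r sinθ); lever angle φ = atan2(r sinθ, d + r cosθ).
Differentiating tanφ: φ̇ = rω(d cosθ + r)/(d² + r² + 2dr cosθ).
d² + r² + 2dr cosθ = |CA|² = 0.0224661 m²;  d cosθ + r = +0.082829 m.
|ω_lever| = |0.0708·7.121·+0.082829| / 0.0224661 = 1.8588 rad/s.

1.86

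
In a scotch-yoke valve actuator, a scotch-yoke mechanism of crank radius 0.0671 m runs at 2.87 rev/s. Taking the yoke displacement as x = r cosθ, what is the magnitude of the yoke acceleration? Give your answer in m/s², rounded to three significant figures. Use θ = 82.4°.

2.89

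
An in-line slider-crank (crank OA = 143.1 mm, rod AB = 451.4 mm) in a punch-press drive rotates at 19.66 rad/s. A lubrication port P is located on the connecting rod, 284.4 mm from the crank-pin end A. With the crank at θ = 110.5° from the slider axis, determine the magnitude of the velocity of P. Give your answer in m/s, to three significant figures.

ω = 19.66 rad/s.  Crank-pin speed |V_A| = rω = 2.8133 m/s, perpendicular to OA.
Rod angle: sinφ = −(r/L) sinθ ⇒ φ = -17.274°; ω_rod = −rω cosθ/√(L²−r²sin²θ) = +2.2858 rad/s.
V_P = V_A + ω_rod × AP, with AP = 0.2844 m along the rod.
Components: V_Px = −rω sinθ − a·ω_rod·sinφ = -2.4422 m/s;  V_Py = rω cosθ + a·ω_rod·cosφ = -0.3645 m/s.
|V_P| = √(V_Px² + V_Py²) = 2.4692 m/s.

2.47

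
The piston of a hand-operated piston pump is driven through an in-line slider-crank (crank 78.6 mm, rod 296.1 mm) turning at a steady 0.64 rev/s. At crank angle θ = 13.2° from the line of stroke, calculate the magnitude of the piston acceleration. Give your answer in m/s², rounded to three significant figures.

ω = 2π·0.64 = 4.021 rad/s
x(θ) = r cosθ + √(L² − r² sin²θ); with ω constant, a = ω²·d²x/dθ².
d²x/dθ² = −r cosθ − r²(cos2θ)/√u − r⁴ sin²2θ/(4u^{3/2}),  u = L² − r² sin²θ = 0.0873531 m².
Substituting r = 0.0786 m, L = 0.2961 m, θ = 13.2°: d²x/dθ² = -0.095319 m.
a = ω²·d²x/dθ² = (4.021)²·(-0.095319) = -1.5413 m/s²;  |a| = 1.5413 m/s².

1.54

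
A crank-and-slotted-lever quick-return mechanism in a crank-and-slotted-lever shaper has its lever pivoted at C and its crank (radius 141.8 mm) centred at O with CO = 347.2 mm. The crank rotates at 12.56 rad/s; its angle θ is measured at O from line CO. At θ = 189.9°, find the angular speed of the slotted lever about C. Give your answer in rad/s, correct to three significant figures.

8.17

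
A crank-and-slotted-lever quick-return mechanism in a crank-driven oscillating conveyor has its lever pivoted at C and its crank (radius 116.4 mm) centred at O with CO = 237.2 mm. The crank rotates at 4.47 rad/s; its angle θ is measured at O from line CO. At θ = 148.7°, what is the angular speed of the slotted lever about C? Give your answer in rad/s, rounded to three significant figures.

1.98

ω = 4.47 rad/s
Crank pin A relative to C: A = (d + r cosθ, r sinθ); lever angle φ = atan2(r sinθ, d + r cosθ).
Differentiating tanφ: φ̇ = rω(d cosθ + r)/(d² + r² + 2dr cosθ).
d² + r² + 2dr cosθ = |CA|² = 0.0226294 m²;  d cosθ + r = -0.086278 m.
|ω_lever| = |0.1164·4.47·-0.086278| / 0.0226294 = 1.9837 rad/s.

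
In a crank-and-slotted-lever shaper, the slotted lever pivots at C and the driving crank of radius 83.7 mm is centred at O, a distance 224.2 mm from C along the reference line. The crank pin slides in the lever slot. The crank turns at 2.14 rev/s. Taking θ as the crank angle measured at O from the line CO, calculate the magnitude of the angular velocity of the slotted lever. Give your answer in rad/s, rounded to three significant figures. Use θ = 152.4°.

5.39

ω = 13.45 rad/s (from 2.14 rev/s).
Crank pin A relative to C: A = (d + r cosθ, r sinθ); lever angle φ = atan2(r sinθ, d + r cosθ).
Differentiating tanφ: φ̇ = rω(d cosθ + r)/(d² + r² + 2dr cosθ).
d² + r² + 2dr cosθ = |CA|² = 0.0240112 m²;  d cosθ + r = -0.11499 m.
|ω_lever| = |0.0837·13.45·-0.11499| / 0.0240112 = 5.3896 rad/s.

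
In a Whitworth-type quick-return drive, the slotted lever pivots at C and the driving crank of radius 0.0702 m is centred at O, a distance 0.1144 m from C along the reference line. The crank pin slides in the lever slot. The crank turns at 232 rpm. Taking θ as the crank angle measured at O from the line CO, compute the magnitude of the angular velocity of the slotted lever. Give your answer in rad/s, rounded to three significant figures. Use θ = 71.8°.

7.84

ω = 24.29 rad/s (from 232 rpm).
Crank pin A relative to C: A = (d + r cosθ, r sinθ); lever angle φ = atan2(r sinθ, d + r cosθ).
Differentiating tanφ: φ̇ = rω(d cosθ + r)/(d² + r² + 2dr cosθ).
d² + r² + 2dr cosθ = |CA|² = 0.023032 m²;  d cosθ + r = +0.10593 m.
|ω_lever| = |0.0702·24.29·+0.10593| / 0.023032 = 7.8441 rad/s.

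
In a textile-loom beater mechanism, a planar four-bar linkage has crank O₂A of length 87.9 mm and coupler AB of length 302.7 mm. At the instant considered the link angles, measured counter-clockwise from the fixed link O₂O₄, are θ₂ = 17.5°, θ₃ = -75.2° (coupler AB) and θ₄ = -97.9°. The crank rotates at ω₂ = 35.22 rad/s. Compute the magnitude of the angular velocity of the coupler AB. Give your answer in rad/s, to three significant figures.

ω₂ = 35.22 rad/s
Differentiating the loop-closure r₂e^{iθ₂}+r₃e^{iθ₃}=r₁+r₄e^{iθ₄} gives r₂ω₂e^{iθ₂}+r₃ω₃e^{iθ₃}=r₄ω₄e^{iθ₄}.
Eliminating the other unknown: ω₃ = r₂ω₂ sin(θ₄−θ₂) / [r₃ sin(θ₃−θ₄)].
Numerator sine = -0.90334; denominator sine = +0.38591.
Result = 0.0879·35.22·(-0.90334) / (0.3027·(+0.38591)) = -23.94 rad/s; magnitude 23.94 rad/s.

23.9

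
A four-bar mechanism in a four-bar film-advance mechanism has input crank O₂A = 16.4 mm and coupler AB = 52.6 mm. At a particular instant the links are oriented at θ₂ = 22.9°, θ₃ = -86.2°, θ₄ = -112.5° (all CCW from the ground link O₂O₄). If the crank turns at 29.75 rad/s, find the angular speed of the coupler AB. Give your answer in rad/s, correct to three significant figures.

14.7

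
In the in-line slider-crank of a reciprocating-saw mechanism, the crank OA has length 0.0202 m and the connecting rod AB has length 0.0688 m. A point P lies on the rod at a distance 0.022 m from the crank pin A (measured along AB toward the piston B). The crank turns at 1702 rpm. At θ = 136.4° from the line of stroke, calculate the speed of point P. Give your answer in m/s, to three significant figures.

ω = 178.2 rad/s.  Crank-pin speed |V_A| = rω = 3.6003 m/s, perpendicular to OA.
Rod angle: sinφ = −(r/L) sinθ ⇒ φ = -11.682°; ω_rod = −rω cosθ/√(L²−r²sin²θ) = +38.697 rad/s.
V_P = V_A + ω_rod × AP, with AP = 0.022 m along the rod.
Components: V_Px = −rω sinθ − a·ω_rod·sinφ = -2.3105 m/s;  V_Py = rω cosθ + a·ω_rod·cosφ = -1.7735 m/s.
|V_P| = √(V_Px² + V_Py²) = 2.9127 m/s.

2.91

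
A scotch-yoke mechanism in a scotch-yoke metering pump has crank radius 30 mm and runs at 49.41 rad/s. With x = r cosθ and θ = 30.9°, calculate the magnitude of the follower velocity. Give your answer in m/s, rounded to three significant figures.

ω = 49.41 rad/s
x = r cosθ ⇒ ẋ = −rω sinθ.
|v| = rω|sinθ| = 0.03·49.41·|sin 30.9°| = 0.76122 m/s.

0.761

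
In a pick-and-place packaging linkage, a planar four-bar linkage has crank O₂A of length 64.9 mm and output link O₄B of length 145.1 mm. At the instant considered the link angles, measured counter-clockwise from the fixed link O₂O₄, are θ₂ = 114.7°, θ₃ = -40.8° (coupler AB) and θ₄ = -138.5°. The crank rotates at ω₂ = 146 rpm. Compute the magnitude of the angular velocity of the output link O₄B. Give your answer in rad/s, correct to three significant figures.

2.86

ω₂ = 15.29 rad/s (from 146 rpm).
Differentiating the loop-closure r₂e^{iθ₂}+r₃e^{iθ₃}=r₁+r₄e^{iθ₄} gives r₂ω₂e^{iθ₂}+r₃ω₃e^{iθ₃}=r₄ω₄e^{iθ₄}.
Eliminating the other unknown: ω₄ = r₂ω₂ sin(θ₂−θ₃) / [r₄ sin(θ₄−θ₃)].
Numerator sine = +0.41469; denominator sine = -0.99098.
Result = 0.0649·15.29·(+0.41469) / (0.1451·(-0.99098)) = -2.8617 rad/s; magnitude 2.8617 rad/s.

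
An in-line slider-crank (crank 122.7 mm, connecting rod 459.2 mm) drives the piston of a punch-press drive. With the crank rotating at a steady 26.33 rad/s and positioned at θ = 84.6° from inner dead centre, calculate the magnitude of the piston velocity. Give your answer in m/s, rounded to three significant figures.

ω = 26.33 rad/s
For an in-line slider-crank, x = r cosθ + √(L² − r² sin²θ), so v = −rω sinθ·[1 + r cosθ/√(L² − r² sin²θ)].
With r = 0.1227 m, L = 0.4592 m, θ = 84.6°: √(L² − r² sin²θ) = 0.44265 m.
v = −0.1227·26.33·0.99556·[1 + 0.1227·0.09411/0.44265] = -3.3003 m/s.
|v| = 3.3003 m/s.

3.30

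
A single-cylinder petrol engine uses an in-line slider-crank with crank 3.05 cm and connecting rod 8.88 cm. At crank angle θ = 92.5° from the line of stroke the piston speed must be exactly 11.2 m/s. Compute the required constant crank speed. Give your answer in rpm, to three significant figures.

For an in-line slider-crank, |v_piston| = rω|sinθ|·[1 + r cosθ/√(L² − r² sin²θ)].
With r = 0.0305 m, L = 0.0888 m, θ = 92.5°: the bracketed kinematic factor |dx/dθ| = 0.029985 m.
ω = v/|dx/dθ| = 11.2/0.029985 = 373.52 rad/s.
N = 60ω/(2π) = 3566.9 rpm.

3570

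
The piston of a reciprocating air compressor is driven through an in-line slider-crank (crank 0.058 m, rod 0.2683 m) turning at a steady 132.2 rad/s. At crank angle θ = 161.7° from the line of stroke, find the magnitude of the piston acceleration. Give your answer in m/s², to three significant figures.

ω = 132.2 rad/s
x(θ) = r cosθ + √(L² − r² sin²θ); with ω constant, a = ω²·d²x/dθ².
d²x/dθ² = −r cosθ − r²(cos2θ)/√u − r⁴ sin²2θ/(4u^{3/2}),  u = L² − r² sin²θ = 0.0716532 m².
Substituting r = 0.058 m, L = 0.2683 m, θ = 161.7°: d²x/dθ² = +0.044925 m.
a = ω²·d²x/dθ² = (132.2)²·(+0.044925) = +785.15 m/s²;  |a| = 785.15 m/s².

785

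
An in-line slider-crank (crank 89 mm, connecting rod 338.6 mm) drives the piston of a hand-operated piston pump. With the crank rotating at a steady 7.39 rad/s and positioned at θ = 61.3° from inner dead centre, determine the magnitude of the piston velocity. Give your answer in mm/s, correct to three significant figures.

652

ω = 7.39 rad/s
For an in-line slider-crank, x = r cosθ + √(L² − r² sin²θ), so v = −rω sinθ·[1 + r cosθ/√(L² − r² sin²θ)].
With r = 0.089 m, L = 0.3386 m, θ = 61.3°: √(L² − r² sin²θ) = 0.32948 m.
v = −0.089·7.39·0.87715·[1 + 0.089·0.48022/0.32948] = -0.65174 m/s.
|v| = 0.65174 m/s = 651.74 mm/s.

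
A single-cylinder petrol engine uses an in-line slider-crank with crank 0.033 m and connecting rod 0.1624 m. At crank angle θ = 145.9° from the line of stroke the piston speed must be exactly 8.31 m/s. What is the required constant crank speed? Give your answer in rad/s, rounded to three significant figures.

For an in-line slider-crank, |v_piston| = rω|sinθ|·[1 + r cosθ/√(L² − r² sin²θ)].
With r = 0.033 m, L = 0.1624 m, θ = 145.9°: the bracketed kinematic factor |dx/dθ| = 0.015368 m.
ω = v/|dx/dθ| = 8.31/0.015368 = 540.75 rad/s.

541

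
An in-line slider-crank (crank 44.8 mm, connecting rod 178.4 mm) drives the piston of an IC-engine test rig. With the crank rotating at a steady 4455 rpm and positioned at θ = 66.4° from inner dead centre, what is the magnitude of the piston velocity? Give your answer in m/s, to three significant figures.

ω = 2π·4455/60 = 466.5 rad/s
For an in-line slider-crank, x = r cosθ + √(L² − r² sin²θ), so v = −rω sinθ·[1 + r cosθ/√(L² − r² sin²θ)].
With r = 0.0448 m, L = 0.1784 m, θ = 66.4°: √(L² − r² sin²θ) = 0.17361 m.
v = −0.0448·466.5·0.91636·[1 + 0.0448·0.40035/0.17361] = -21.131 m/s.
|v| = 21.131 m/s.

21.1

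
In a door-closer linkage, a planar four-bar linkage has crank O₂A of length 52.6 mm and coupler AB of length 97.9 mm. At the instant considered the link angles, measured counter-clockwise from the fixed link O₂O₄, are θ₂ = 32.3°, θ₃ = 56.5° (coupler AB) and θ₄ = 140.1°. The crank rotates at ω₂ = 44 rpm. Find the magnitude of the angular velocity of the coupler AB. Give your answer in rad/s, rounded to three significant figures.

2.37

ω₂ = 4.608 rad/s (from 44 rpm).
Differentiating the loop-closure r₂e^{iθ₂}+r₃e^{iθ₃}=r₁+r₄e^{iθ₄} gives r₂ω₂e^{iθ₂}+r₃ω₃e^{iθ₃}=r₄ω₄e^{iθ₄}.
Eliminating the other unknown: ω₃ = r₂ω₂ sin(θ₄−θ₂) / [r₃ sin(θ₃−θ₄)].
Numerator sine = +0.95213; denominator sine = -0.99377.
Result = 0.0526·4.608·(+0.95213) / (0.0979·(-0.99377)) = -2.3719 rad/s; magnitude 2.3719 rad/s.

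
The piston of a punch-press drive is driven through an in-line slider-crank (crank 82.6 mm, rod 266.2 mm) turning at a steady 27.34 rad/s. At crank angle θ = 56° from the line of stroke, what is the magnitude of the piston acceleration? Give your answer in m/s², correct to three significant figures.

27.5

ω = 27.34 rad/s
x(θ) = r cosθ + √(L² − r² sin²θ); with ω constant, a = ω²·d²x/dθ².
d²x/dθ² = −r cosθ − r²(cos2θ)/√u − r⁴ sin²2θ/(4u^{3/2}),  u = L² − r² sin²θ = 0.0661731 m².
Substituting r = 0.0826 m, L = 0.2662 m, θ = 56°: d²x/dθ² = -0.036841 m.
a = ω²·d²x/dθ² = (27.34)²·(-0.036841) = -27.538 m/s²;  |a| = 27.538 m/s².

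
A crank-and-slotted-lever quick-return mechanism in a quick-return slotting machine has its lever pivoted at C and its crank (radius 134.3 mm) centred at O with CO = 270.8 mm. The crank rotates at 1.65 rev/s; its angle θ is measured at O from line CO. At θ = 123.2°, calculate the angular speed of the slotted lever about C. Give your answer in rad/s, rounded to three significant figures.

0.378

ω = 10.37 rad/s (from 1.65 rev/s).
Crank pin A relative to C: A = (d + r cosθ, r sinθ); lever angle φ = atan2(r sinθ, d + r cosθ).
Differentiating tanφ: φ̇ = rω(d cosθ + r)/(d² + r² + 2dr cosθ).
d² + r² + 2dr cosθ = |CA|² = 0.0515411 m²;  d cosθ + r = -0.01398 m.
|ω_lever| = |0.1343·10.37·-0.01398| / 0.0515411 = 0.37766 rad/s.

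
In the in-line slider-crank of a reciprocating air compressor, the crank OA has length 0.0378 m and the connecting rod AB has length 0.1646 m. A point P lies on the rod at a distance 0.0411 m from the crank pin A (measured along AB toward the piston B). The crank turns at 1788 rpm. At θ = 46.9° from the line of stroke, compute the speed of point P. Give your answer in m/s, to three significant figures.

6.48

ω = 187.2 rad/s.  Crank-pin speed |V_A| = rω = 7.0776 m/s, perpendicular to OA.
Rod angle: sinφ = −(r/L) sinθ ⇒ φ = -9.653°; ω_rod = −rω cosθ/√(L²−r²sin²θ) = -29.802 rad/s.
V_P = V_A + ω_rod × AP, with AP = 0.0411 m along the rod.
Components: V_Px = −rω sinθ − a·ω_rod·sinφ = -5.3732 m/s;  V_Py = rω cosθ + a·ω_rod·cosφ = +3.6284 m/s.
|V_P| = √(V_Px² + V_Py²) = 6.4836 m/s.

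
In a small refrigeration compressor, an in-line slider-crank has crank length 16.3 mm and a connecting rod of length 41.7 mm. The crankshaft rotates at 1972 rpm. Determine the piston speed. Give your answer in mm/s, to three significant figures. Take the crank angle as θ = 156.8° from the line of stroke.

ω = 2π·1972/60 = 206.5 rad/s
For an in-line slider-crank, x = r cosθ + √(L² − r² sin²θ), so v = −rω sinθ·[1 + r cosθ/√(L² − r² sin²θ)].
With r = 0.0163 m, L = 0.0417 m, θ = 156.8°: √(L² − r² sin²θ) = 0.041203 m.
v = −0.0163·206.5·0.39394·[1 + 0.0163·-0.91914/0.041203] = -0.84387 m/s.
|v| = 0.84387 m/s = 843.87 mm/s.

844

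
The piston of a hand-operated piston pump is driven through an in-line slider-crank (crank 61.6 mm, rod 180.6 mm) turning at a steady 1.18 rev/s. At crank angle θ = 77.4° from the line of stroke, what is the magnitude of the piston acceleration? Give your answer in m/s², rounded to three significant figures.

0.362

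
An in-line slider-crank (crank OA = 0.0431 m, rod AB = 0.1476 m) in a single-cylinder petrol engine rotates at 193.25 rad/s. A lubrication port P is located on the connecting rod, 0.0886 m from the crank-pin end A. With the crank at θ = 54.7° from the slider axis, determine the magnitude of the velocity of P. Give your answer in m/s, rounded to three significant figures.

ω = 193.2 rad/s.  Crank-pin speed |V_A| = rω = 8.3291 m/s, perpendicular to OA.
Rod angle: sinφ = −(r/L) sinθ ⇒ φ = -13.787°; ω_rod = −rω cosθ/√(L²−r²sin²θ) = -33.576 rad/s.
V_P = V_A + ω_rod × AP, with AP = 0.0886 m along the rod.
Components: V_Px = −rω sinθ − a·ω_rod·sinφ = -7.5066 m/s;  V_Py = rω cosθ + a·ω_rod·cosφ = +1.9239 m/s.
|V_P| = √(V_Px² + V_Py²) = 7.7492 m/s.

7.75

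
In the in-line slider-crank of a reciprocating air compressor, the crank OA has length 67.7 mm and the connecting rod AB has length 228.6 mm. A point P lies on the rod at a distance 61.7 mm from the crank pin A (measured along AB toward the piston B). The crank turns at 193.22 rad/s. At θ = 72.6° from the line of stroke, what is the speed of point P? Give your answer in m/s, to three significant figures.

ω = 193.2 rad/s.  Crank-pin speed |V_A| = rω = 13.081 m/s, perpendicular to OA.
Rod angle: sinφ = −(r/L) sinθ ⇒ φ = -16.415°; ω_rod = −rω cosθ/√(L²−r²sin²θ) = -17.839 rad/s.
V_P = V_A + ω_rod × AP, with AP = 0.0617 m along the rod.
Components: V_Px = −rω sinθ − a·ω_rod·sinφ = -12.793 m/s;  V_Py = rω cosθ + a·ω_rod·cosφ = +2.856 m/s.
|V_P| = √(V_Px² + V_Py²) = 13.108 m/s.

13.1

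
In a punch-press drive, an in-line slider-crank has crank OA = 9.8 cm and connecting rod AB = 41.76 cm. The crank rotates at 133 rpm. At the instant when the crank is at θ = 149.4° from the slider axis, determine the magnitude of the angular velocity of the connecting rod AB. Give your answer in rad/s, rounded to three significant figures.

ω = 13.93 rad/s (converted from 133 rpm).
The rod makes angle φ with the slider axis where L sinφ = r sinθ; differentiating, L cosφ·φ̇ = r ω cosθ.
L cosφ = √(L² − r² sin²θ) = 0.41461 m.
|ω_rod| = r ω |cosθ| / √(L² − r² sin²θ) = 0.098·13.93·0.86074/0.41461 = 2.8336 rad/s.

2.83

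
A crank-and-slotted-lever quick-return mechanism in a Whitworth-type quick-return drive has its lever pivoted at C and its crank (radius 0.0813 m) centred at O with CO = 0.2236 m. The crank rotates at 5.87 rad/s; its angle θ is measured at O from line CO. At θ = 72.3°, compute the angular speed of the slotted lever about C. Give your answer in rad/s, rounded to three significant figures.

1.05

ω = 5.87 rad/s
Crank pin A relative to C: A = (d + r cosθ, r sinθ); lever angle φ = atan2(r sinθ, d + r cosθ).
Differentiating tanφ: φ̇ = rω(d cosθ + r)/(d² + r² + 2dr cosθ).
d² + r² + 2dr cosθ = |CA|² = 0.0676605 m²;  d cosθ + r = +0.14928 m.
|ω_lever| = |0.0813·5.87·+0.14928| / 0.0676605 = 1.0529 rad/s.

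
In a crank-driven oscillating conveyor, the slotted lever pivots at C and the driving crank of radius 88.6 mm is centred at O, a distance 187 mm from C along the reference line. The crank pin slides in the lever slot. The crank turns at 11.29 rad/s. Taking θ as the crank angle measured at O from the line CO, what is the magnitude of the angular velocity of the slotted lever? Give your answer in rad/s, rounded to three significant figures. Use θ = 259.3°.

1.47

ω = 11.29 rad/s
Crank pin A relative to C: A = (d + r cosθ, r sinθ); lever angle φ = atan2(r sinθ, d + r cosθ).
Differentiating tanφ: φ̇ = rω(d cosθ + r)/(d² + r² + 2dr cosθ).
d² + r² + 2dr cosθ = |CA|² = 0.0366666 m²;  d cosθ + r = +0.05388 m.
|ω_lever| = |0.0886·11.29·+0.05388| / 0.0366666 = 1.4699 rad/s.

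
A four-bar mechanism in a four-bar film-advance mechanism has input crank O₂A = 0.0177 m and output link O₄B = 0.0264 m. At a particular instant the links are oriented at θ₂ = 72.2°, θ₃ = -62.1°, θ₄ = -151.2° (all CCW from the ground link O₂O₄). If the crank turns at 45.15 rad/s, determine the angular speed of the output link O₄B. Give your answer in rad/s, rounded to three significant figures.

ω₂ = 45.15 rad/s
Differentiating the loop-closure r₂e^{iθ₂}+r₃e^{iθ₃}=r₁+r₄e^{iθ₄} gives r₂ω₂e^{iθ₂}+r₃ω₃e^{iθ₃}=r₄ω₄e^{iθ₄}.
Eliminating the other unknown: ω₄ = r₂ω₂ sin(θ₂−θ₃) / [r₄ sin(θ₄−θ₃)].
Numerator sine = +0.71569; denominator sine = -0.99988.
Result = 0.0177·45.15·(+0.71569) / (0.0264·(-0.99988)) = -21.667 rad/s; magnitude 21.667 rad/s.

21.7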